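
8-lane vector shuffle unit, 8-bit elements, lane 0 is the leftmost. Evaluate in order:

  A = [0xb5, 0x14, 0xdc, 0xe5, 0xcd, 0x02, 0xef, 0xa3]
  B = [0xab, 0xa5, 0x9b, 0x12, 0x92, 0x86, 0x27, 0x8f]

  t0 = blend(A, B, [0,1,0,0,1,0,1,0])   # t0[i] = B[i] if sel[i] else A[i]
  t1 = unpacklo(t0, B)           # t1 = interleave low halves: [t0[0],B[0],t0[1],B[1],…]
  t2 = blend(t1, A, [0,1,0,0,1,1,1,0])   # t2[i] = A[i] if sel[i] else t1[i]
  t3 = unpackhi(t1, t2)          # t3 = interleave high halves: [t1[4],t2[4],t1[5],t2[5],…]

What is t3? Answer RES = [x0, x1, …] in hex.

  t0: b5 a5 dc e5 92 02 27 a3
  t1: b5 ab a5 a5 dc 9b e5 12
  t2: b5 14 a5 a5 cd 02 ef 12
  t3: dc cd 9b 02 e5 ef 12 12

RES = [0xdc, 0xcd, 0x9b, 0x02, 0xe5, 0xef, 0x12, 0x12]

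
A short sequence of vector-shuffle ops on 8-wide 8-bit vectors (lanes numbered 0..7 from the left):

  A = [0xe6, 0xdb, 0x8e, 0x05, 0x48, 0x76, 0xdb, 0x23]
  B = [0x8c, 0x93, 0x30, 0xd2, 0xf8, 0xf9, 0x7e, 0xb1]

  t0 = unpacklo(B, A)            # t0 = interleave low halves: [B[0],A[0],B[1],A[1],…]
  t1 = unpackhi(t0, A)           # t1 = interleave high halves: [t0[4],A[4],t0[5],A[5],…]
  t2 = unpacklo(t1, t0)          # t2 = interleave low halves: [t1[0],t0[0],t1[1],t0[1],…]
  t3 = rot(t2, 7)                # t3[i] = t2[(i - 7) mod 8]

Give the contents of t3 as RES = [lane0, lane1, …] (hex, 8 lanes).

RES = [0x8c, 0x48, 0xe6, 0x8e, 0x93, 0x76, 0xdb, 0x30]

  t0: 8c e6 93 db 30 8e d2 05
  t1: 30 48 8e 76 d2 db 05 23
  t2: 30 8c 48 e6 8e 93 76 db
  t3: 8c 48 e6 8e 93 76 db 30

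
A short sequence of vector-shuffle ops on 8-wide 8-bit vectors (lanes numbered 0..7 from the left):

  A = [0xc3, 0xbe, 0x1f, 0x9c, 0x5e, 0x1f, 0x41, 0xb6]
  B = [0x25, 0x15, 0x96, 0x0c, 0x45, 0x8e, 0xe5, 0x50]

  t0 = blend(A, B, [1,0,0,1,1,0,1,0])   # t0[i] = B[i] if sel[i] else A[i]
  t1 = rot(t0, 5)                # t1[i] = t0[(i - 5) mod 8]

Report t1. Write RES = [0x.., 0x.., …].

→ t0 |25|be|1f|0c|45|1f|e5|b6|
→ t1 |0c|45|1f|e5|b6|25|be|1f|

RES = [ 0x0c  0x45  0x1f  0xe5  0xb6  0x25  0xbe  0x1f ]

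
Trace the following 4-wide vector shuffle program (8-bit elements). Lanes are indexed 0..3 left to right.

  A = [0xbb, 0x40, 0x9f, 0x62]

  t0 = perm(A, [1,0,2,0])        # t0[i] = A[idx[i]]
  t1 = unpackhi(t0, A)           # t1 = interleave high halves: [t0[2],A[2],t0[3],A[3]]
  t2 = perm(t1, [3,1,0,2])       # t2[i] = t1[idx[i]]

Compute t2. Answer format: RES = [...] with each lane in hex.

  t0: 40 bb 9f bb
  t1: 9f 9f bb 62
  t2: 62 9f 9f bb

RES = [ 0x62  0x9f  0x9f  0xbb ]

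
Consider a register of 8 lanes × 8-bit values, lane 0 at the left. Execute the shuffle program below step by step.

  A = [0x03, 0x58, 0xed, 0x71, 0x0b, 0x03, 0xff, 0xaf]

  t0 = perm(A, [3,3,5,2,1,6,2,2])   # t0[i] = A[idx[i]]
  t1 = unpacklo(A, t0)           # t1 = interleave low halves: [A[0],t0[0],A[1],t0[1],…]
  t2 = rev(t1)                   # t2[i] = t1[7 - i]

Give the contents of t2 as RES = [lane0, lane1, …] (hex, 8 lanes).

RES = [ 0xed  0x71  0x03  0xed  0x71  0x58  0x71  0x03 ]

  t0: 71 71 03 ed 58 ff ed ed
  t1: 03 71 58 71 ed 03 71 ed
  t2: ed 71 03 ed 71 58 71 03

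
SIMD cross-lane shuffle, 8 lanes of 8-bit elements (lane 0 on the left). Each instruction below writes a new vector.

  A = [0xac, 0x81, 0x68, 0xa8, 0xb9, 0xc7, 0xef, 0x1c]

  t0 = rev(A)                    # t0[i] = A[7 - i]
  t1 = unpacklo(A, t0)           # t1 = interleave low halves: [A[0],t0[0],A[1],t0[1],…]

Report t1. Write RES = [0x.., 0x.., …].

RES = [0xac, 0x1c, 0x81, 0xef, 0x68, 0xc7, 0xa8, 0xb9]

t0 = [0x1c, 0xef, 0xc7, 0xb9, 0xa8, 0x68, 0x81, 0xac]
t1 = [0xac, 0x1c, 0x81, 0xef, 0x68, 0xc7, 0xa8, 0xb9]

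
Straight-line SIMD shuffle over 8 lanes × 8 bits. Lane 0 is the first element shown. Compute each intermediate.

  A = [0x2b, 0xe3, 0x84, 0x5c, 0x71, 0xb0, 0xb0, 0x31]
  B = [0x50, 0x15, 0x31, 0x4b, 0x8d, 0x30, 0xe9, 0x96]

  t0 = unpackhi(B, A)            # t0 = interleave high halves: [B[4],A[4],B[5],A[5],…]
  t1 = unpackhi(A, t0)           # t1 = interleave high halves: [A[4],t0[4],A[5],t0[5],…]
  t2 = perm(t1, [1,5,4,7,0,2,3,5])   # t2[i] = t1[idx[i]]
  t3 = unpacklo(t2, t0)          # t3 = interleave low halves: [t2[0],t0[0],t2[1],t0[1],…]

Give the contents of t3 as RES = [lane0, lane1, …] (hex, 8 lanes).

RES = [0xe9, 0x8d, 0x96, 0x71, 0xb0, 0x30, 0x31, 0xb0]

→ t0 |8d|71|30|b0|e9|b0|96|31|
→ t1 |71|e9|b0|b0|b0|96|31|31|
→ t2 |e9|96|b0|31|71|b0|b0|96|
→ t3 |e9|8d|96|71|b0|30|31|b0|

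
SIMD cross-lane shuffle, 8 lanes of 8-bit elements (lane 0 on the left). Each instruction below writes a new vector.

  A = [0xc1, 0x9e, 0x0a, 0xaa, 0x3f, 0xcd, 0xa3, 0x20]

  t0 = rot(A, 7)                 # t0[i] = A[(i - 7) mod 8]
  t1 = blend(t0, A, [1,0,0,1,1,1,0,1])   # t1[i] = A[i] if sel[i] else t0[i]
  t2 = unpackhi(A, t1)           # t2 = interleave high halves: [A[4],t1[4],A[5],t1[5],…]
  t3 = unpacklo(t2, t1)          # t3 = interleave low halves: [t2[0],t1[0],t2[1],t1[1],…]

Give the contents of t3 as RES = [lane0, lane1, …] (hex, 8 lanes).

t0 = [0x9e, 0x0a, 0xaa, 0x3f, 0xcd, 0xa3, 0x20, 0xc1]
t1 = [0xc1, 0x0a, 0xaa, 0xaa, 0x3f, 0xcd, 0x20, 0x20]
t2 = [0x3f, 0x3f, 0xcd, 0xcd, 0xa3, 0x20, 0x20, 0x20]
t3 = [0x3f, 0xc1, 0x3f, 0x0a, 0xcd, 0xaa, 0xcd, 0xaa]

RES = [ 0x3f  0xc1  0x3f  0x0a  0xcd  0xaa  0xcd  0xaa ]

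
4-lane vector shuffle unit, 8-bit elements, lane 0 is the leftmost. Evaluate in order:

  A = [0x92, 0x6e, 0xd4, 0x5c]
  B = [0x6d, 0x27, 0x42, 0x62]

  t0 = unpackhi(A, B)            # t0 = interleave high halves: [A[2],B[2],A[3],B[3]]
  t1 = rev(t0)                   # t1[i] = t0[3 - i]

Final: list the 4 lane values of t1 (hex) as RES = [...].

t0 = [0xd4, 0x42, 0x5c, 0x62]
t1 = [0x62, 0x5c, 0x42, 0xd4]

RES = [ 0x62  0x5c  0x42  0xd4 ]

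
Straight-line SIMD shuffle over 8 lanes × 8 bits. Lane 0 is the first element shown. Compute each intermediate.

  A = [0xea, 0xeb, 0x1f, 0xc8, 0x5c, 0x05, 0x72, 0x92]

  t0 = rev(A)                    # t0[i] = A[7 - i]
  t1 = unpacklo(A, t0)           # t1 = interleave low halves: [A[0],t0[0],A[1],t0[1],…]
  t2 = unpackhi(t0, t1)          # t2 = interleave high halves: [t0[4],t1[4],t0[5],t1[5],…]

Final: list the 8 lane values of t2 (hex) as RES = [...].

  t0: 92 72 05 5c c8 1f eb ea
  t1: ea 92 eb 72 1f 05 c8 5c
  t2: c8 1f 1f 05 eb c8 ea 5c

RES = [0xc8, 0x1f, 0x1f, 0x05, 0xeb, 0xc8, 0xea, 0x5c]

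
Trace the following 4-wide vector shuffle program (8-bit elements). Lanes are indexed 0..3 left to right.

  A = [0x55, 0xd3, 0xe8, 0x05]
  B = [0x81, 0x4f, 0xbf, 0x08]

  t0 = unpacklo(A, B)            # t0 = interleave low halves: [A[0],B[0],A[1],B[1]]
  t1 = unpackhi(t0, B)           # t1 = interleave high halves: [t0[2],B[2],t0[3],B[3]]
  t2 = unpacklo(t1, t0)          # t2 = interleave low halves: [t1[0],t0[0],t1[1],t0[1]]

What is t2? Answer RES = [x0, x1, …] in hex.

  t0: 55 81 d3 4f
  t1: d3 bf 4f 08
  t2: d3 55 bf 81

RES = [0xd3, 0x55, 0xbf, 0x81]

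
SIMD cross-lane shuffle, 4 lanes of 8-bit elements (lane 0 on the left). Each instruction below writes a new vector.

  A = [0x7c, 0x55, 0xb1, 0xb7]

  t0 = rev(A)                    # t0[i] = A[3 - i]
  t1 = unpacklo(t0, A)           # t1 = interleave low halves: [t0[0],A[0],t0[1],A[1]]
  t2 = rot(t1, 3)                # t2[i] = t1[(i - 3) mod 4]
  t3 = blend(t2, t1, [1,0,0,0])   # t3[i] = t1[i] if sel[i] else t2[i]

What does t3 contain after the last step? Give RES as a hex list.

RES = [ 0xb7  0xb1  0x55  0xb7 ]

→ t0 |b7|b1|55|7c|
→ t1 |b7|7c|b1|55|
→ t2 |7c|b1|55|b7|
→ t3 |b7|b1|55|b7|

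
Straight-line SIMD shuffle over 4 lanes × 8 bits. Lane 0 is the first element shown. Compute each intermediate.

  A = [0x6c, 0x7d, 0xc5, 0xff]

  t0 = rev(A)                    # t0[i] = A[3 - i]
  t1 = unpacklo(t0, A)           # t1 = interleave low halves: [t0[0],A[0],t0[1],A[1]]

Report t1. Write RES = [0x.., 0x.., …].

RES = [0xff, 0x6c, 0xc5, 0x7d]

→ t0 |ff|c5|7d|6c|
→ t1 |ff|6c|c5|7d|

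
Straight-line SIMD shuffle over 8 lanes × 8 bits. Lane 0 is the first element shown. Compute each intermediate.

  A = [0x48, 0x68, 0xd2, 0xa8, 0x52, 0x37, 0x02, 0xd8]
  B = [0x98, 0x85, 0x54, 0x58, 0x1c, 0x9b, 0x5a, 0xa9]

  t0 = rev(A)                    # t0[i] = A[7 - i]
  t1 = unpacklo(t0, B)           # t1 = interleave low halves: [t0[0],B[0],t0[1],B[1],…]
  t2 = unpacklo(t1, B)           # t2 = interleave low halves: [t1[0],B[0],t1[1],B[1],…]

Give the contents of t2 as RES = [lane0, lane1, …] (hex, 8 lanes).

RES = [ 0xd8  0x98  0x98  0x85  0x02  0x54  0x85  0x58 ]

t0 = [0xd8, 0x02, 0x37, 0x52, 0xa8, 0xd2, 0x68, 0x48]
t1 = [0xd8, 0x98, 0x02, 0x85, 0x37, 0x54, 0x52, 0x58]
t2 = [0xd8, 0x98, 0x98, 0x85, 0x02, 0x54, 0x85, 0x58]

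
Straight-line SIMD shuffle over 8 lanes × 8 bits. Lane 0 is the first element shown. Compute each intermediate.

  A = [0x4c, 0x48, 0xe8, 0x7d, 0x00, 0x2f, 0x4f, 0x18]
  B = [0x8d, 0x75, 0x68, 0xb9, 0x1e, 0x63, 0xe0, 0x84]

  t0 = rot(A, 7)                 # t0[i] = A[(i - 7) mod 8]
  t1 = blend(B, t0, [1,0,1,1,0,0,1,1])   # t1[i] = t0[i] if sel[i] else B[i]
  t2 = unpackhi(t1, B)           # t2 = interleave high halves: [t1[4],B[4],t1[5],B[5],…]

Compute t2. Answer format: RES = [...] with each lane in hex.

RES = [ 0x1e  0x1e  0x63  0x63  0x18  0xe0  0x4c  0x84 ]

→ t0 |48|e8|7d|00|2f|4f|18|4c|
→ t1 |48|75|7d|00|1e|63|18|4c|
→ t2 |1e|1e|63|63|18|e0|4c|84|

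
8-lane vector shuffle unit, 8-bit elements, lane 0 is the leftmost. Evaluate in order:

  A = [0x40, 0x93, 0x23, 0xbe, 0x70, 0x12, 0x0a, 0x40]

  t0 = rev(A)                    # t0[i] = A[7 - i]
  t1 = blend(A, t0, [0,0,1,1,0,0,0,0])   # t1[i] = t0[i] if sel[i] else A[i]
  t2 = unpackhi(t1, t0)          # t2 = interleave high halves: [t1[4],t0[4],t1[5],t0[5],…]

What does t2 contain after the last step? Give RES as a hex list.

t0 = [0x40, 0x0a, 0x12, 0x70, 0xbe, 0x23, 0x93, 0x40]
t1 = [0x40, 0x93, 0x12, 0x70, 0x70, 0x12, 0x0a, 0x40]
t2 = [0x70, 0xbe, 0x12, 0x23, 0x0a, 0x93, 0x40, 0x40]

RES = [0x70, 0xbe, 0x12, 0x23, 0x0a, 0x93, 0x40, 0x40]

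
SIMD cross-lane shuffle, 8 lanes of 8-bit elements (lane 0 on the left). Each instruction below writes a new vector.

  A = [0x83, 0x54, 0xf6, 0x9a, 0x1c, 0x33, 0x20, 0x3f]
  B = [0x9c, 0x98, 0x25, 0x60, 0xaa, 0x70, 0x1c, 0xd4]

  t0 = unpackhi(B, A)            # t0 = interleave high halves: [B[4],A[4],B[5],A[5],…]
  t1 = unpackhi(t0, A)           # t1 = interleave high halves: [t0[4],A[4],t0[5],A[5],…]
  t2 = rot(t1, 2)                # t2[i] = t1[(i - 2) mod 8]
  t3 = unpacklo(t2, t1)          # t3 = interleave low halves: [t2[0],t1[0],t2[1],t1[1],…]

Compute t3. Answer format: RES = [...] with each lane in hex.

  t0: aa 1c 70 33 1c 20 d4 3f
  t1: 1c 1c 20 33 d4 20 3f 3f
  t2: 3f 3f 1c 1c 20 33 d4 20
  t3: 3f 1c 3f 1c 1c 20 1c 33

RES = [0x3f, 0x1c, 0x3f, 0x1c, 0x1c, 0x20, 0x1c, 0x33]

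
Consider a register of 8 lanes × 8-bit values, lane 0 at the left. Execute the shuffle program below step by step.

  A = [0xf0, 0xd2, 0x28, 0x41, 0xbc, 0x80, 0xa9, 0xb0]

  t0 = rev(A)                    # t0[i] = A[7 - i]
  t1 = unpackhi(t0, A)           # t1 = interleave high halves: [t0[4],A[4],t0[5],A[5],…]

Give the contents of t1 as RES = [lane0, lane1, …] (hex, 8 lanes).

RES = [ 0x41  0xbc  0x28  0x80  0xd2  0xa9  0xf0  0xb0 ]

t0 = [0xb0, 0xa9, 0x80, 0xbc, 0x41, 0x28, 0xd2, 0xf0]
t1 = [0x41, 0xbc, 0x28, 0x80, 0xd2, 0xa9, 0xf0, 0xb0]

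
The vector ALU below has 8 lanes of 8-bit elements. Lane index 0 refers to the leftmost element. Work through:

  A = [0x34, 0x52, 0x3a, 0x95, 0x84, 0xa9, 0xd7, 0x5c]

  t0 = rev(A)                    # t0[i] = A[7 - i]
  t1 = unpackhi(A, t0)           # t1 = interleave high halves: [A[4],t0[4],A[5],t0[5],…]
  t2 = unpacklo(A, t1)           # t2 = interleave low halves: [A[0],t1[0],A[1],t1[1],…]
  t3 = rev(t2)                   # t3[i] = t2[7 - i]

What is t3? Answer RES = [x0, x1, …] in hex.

  t0: 5c d7 a9 84 95 3a 52 34
  t1: 84 95 a9 3a d7 52 5c 34
  t2: 34 84 52 95 3a a9 95 3a
  t3: 3a 95 a9 3a 95 52 84 34

RES = [0x3a, 0x95, 0xa9, 0x3a, 0x95, 0x52, 0x84, 0x34]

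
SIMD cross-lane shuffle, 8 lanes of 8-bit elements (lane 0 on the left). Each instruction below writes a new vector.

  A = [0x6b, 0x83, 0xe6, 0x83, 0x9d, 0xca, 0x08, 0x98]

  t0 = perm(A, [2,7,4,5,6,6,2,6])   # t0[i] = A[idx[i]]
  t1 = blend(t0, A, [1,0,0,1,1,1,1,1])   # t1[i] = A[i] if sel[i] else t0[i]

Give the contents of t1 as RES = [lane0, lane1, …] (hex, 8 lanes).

t0 = [0xe6, 0x98, 0x9d, 0xca, 0x08, 0x08, 0xe6, 0x08]
t1 = [0x6b, 0x98, 0x9d, 0x83, 0x9d, 0xca, 0x08, 0x98]

RES = [0x6b, 0x98, 0x9d, 0x83, 0x9d, 0xca, 0x08, 0x98]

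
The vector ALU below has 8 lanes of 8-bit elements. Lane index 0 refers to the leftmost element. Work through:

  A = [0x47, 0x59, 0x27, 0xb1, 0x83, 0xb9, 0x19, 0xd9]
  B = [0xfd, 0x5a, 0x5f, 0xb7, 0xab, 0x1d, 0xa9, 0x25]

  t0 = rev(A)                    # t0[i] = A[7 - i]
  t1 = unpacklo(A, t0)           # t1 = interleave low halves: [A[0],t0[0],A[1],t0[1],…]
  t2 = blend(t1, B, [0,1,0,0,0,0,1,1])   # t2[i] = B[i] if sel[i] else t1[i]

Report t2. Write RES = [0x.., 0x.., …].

  t0: d9 19 b9 83 b1 27 59 47
  t1: 47 d9 59 19 27 b9 b1 83
  t2: 47 5a 59 19 27 b9 a9 25

RES = [ 0x47  0x5a  0x59  0x19  0x27  0xb9  0xa9  0x25 ]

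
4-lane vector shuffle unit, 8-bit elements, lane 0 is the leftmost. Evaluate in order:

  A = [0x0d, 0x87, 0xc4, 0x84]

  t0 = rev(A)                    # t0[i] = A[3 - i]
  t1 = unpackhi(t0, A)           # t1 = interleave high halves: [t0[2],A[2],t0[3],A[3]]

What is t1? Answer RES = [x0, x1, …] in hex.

RES = [ 0x87  0xc4  0x0d  0x84 ]

  t0: 84 c4 87 0d
  t1: 87 c4 0d 84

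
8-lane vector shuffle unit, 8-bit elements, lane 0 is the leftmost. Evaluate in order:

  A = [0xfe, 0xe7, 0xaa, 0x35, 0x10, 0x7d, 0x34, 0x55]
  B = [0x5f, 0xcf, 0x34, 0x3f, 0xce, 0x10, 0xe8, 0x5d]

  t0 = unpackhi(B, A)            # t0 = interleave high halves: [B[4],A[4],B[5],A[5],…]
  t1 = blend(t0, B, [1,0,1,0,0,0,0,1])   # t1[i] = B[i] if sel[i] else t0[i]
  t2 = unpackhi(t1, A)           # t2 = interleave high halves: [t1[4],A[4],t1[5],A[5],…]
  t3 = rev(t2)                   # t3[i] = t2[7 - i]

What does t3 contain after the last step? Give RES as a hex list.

  t0: ce 10 10 7d e8 34 5d 55
  t1: 5f 10 34 7d e8 34 5d 5d
  t2: e8 10 34 7d 5d 34 5d 55
  t3: 55 5d 34 5d 7d 34 10 e8

RES = [0x55, 0x5d, 0x34, 0x5d, 0x7d, 0x34, 0x10, 0xe8]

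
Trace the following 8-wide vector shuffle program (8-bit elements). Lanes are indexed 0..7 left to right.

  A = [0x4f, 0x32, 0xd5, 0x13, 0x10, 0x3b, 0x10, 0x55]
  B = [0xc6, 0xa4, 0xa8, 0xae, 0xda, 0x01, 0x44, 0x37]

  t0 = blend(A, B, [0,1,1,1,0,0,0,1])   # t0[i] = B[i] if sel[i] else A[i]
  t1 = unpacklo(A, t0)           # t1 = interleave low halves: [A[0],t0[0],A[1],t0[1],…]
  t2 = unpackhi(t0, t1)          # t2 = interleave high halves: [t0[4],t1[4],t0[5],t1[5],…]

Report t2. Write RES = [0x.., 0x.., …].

RES = [ 0x10  0xd5  0x3b  0xa8  0x10  0x13  0x37  0xae ]

t0 = [0x4f, 0xa4, 0xa8, 0xae, 0x10, 0x3b, 0x10, 0x37]
t1 = [0x4f, 0x4f, 0x32, 0xa4, 0xd5, 0xa8, 0x13, 0xae]
t2 = [0x10, 0xd5, 0x3b, 0xa8, 0x10, 0x13, 0x37, 0xae]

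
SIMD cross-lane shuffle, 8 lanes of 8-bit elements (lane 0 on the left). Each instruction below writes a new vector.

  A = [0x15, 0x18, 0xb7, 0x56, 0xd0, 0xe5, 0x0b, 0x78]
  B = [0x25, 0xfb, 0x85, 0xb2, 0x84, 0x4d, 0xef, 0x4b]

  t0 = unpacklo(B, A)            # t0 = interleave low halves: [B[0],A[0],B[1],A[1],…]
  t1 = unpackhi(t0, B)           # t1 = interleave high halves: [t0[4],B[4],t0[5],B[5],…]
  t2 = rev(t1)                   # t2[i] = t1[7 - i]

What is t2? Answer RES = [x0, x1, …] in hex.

RES = [ 0x4b  0x56  0xef  0xb2  0x4d  0xb7  0x84  0x85 ]

→ t0 |25|15|fb|18|85|b7|b2|56|
→ t1 |85|84|b7|4d|b2|ef|56|4b|
→ t2 |4b|56|ef|b2|4d|b7|84|85|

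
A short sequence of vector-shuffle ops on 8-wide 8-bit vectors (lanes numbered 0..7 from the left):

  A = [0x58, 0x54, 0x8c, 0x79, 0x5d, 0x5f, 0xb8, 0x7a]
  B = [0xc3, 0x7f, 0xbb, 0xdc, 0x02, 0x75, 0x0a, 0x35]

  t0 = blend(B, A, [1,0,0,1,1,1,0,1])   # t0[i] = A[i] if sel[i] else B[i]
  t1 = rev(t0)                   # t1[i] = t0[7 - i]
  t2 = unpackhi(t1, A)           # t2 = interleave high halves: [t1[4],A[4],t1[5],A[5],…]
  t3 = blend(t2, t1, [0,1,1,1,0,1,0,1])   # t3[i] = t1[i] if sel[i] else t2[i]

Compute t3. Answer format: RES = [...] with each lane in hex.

→ t0 |58|7f|bb|79|5d|5f|0a|7a|
→ t1 |7a|0a|5f|5d|79|bb|7f|58|
→ t2 |79|5d|bb|5f|7f|b8|58|7a|
→ t3 |79|0a|5f|5d|7f|bb|58|58|

RES = [ 0x79  0x0a  0x5f  0x5d  0x7f  0xbb  0x58  0x58 ]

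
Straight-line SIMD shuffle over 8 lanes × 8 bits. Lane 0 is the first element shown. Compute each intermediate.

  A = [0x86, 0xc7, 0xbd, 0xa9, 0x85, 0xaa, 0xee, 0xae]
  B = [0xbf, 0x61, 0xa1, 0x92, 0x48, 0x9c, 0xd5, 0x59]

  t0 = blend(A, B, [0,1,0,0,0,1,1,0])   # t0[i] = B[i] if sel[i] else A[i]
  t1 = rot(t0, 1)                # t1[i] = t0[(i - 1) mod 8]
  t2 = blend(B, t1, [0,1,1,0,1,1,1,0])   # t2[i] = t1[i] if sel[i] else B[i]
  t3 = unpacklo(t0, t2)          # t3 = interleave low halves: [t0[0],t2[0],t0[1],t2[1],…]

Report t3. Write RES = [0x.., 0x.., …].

t0 = [0x86, 0x61, 0xbd, 0xa9, 0x85, 0x9c, 0xd5, 0xae]
t1 = [0xae, 0x86, 0x61, 0xbd, 0xa9, 0x85, 0x9c, 0xd5]
t2 = [0xbf, 0x86, 0x61, 0x92, 0xa9, 0x85, 0x9c, 0x59]
t3 = [0x86, 0xbf, 0x61, 0x86, 0xbd, 0x61, 0xa9, 0x92]

RES = [0x86, 0xbf, 0x61, 0x86, 0xbd, 0x61, 0xa9, 0x92]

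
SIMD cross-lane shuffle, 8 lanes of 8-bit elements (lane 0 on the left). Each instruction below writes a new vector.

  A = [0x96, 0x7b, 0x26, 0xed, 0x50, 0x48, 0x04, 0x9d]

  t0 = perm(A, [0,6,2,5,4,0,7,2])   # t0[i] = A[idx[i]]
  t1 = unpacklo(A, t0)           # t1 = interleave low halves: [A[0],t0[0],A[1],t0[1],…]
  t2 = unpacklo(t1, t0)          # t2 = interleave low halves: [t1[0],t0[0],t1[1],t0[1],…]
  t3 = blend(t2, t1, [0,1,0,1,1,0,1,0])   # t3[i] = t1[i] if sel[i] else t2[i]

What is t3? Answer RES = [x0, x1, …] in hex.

RES = [ 0x96  0x96  0x96  0x04  0x26  0x26  0xed  0x48 ]

t0 = [0x96, 0x04, 0x26, 0x48, 0x50, 0x96, 0x9d, 0x26]
t1 = [0x96, 0x96, 0x7b, 0x04, 0x26, 0x26, 0xed, 0x48]
t2 = [0x96, 0x96, 0x96, 0x04, 0x7b, 0x26, 0x04, 0x48]
t3 = [0x96, 0x96, 0x96, 0x04, 0x26, 0x26, 0xed, 0x48]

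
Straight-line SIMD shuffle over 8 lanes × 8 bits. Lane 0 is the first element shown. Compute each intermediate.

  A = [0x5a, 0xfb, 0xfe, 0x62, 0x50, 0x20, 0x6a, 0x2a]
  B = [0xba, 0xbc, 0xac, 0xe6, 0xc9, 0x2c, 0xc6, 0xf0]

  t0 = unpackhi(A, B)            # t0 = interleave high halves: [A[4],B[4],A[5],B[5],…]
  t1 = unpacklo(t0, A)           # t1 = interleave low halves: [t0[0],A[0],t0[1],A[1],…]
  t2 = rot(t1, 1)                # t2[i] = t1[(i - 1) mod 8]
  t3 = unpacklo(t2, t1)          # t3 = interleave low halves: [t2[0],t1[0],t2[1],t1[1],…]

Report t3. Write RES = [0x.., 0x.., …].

RES = [ 0x62  0x50  0x50  0x5a  0x5a  0xc9  0xc9  0xfb ]

  t0: 50 c9 20 2c 6a c6 2a f0
  t1: 50 5a c9 fb 20 fe 2c 62
  t2: 62 50 5a c9 fb 20 fe 2c
  t3: 62 50 50 5a 5a c9 c9 fb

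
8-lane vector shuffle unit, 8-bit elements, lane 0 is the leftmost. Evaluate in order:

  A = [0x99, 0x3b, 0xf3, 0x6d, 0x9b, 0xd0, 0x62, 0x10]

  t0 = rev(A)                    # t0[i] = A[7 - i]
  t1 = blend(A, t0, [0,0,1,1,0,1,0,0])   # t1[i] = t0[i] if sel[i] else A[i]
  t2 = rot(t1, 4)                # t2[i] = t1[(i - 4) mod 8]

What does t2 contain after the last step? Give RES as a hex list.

→ t0 |10|62|d0|9b|6d|f3|3b|99|
→ t1 |99|3b|d0|9b|9b|f3|62|10|
→ t2 |9b|f3|62|10|99|3b|d0|9b|

RES = [ 0x9b  0xf3  0x62  0x10  0x99  0x3b  0xd0  0x9b ]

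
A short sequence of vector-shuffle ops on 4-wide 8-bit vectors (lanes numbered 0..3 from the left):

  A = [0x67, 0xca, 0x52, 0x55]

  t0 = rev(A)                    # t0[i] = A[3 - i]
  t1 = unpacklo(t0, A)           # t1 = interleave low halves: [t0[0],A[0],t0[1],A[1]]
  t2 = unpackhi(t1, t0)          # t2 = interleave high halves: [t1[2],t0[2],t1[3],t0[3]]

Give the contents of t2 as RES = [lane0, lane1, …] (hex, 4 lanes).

→ t0 |55|52|ca|67|
→ t1 |55|67|52|ca|
→ t2 |52|ca|ca|67|

RES = [ 0x52  0xca  0xca  0x67 ]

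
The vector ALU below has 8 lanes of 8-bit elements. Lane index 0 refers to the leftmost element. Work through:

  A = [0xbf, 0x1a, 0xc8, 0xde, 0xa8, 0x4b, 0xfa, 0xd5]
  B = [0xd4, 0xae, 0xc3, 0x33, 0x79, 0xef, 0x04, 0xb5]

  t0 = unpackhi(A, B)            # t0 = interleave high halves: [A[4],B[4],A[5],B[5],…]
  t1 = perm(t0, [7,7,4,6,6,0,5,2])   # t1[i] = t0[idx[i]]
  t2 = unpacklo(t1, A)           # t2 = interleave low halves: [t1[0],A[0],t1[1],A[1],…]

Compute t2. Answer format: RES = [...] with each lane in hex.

RES = [ 0xb5  0xbf  0xb5  0x1a  0xfa  0xc8  0xd5  0xde ]

  t0: a8 79 4b ef fa 04 d5 b5
  t1: b5 b5 fa d5 d5 a8 04 4b
  t2: b5 bf b5 1a fa c8 d5 de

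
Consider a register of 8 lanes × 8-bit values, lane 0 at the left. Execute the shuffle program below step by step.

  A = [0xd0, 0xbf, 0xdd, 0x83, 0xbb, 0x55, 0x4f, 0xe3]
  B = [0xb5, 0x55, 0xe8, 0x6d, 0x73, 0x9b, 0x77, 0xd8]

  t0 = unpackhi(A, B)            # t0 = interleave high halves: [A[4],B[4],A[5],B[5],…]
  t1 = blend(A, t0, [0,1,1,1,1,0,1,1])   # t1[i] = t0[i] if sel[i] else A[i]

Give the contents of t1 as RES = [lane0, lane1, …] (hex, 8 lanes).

  t0: bb 73 55 9b 4f 77 e3 d8
  t1: d0 73 55 9b 4f 55 e3 d8

RES = [0xd0, 0x73, 0x55, 0x9b, 0x4f, 0x55, 0xe3, 0xd8]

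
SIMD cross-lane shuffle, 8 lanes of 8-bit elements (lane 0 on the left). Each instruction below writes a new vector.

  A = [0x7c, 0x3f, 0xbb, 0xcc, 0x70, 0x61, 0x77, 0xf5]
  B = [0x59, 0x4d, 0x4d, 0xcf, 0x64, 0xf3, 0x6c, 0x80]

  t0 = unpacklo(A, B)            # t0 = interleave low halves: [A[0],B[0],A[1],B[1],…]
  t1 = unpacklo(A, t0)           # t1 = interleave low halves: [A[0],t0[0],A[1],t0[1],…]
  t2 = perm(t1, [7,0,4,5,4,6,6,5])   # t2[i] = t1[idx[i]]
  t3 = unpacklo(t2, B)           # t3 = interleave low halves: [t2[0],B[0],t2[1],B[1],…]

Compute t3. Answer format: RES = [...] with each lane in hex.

RES = [ 0x4d  0x59  0x7c  0x4d  0xbb  0x4d  0x3f  0xcf ]

t0 = [0x7c, 0x59, 0x3f, 0x4d, 0xbb, 0x4d, 0xcc, 0xcf]
t1 = [0x7c, 0x7c, 0x3f, 0x59, 0xbb, 0x3f, 0xcc, 0x4d]
t2 = [0x4d, 0x7c, 0xbb, 0x3f, 0xbb, 0xcc, 0xcc, 0x3f]
t3 = [0x4d, 0x59, 0x7c, 0x4d, 0xbb, 0x4d, 0x3f, 0xcf]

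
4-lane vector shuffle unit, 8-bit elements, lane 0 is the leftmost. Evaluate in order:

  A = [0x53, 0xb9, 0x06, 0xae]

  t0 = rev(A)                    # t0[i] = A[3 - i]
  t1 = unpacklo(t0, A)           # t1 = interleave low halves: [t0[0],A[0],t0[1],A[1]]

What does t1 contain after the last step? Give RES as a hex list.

RES = [ 0xae  0x53  0x06  0xb9 ]

t0 = [0xae, 0x06, 0xb9, 0x53]
t1 = [0xae, 0x53, 0x06, 0xb9]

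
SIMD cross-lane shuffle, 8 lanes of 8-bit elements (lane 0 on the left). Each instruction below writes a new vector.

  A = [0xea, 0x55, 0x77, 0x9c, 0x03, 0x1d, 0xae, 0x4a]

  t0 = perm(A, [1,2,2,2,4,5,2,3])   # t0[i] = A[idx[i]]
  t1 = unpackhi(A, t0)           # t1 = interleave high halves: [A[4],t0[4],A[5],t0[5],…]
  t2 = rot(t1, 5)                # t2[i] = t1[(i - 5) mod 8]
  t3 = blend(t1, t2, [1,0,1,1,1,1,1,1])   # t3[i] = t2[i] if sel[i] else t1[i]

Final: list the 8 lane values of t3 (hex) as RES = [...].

RES = [0x1d, 0x03, 0x77, 0x4a, 0x9c, 0x03, 0x03, 0x1d]

t0 = [0x55, 0x77, 0x77, 0x77, 0x03, 0x1d, 0x77, 0x9c]
t1 = [0x03, 0x03, 0x1d, 0x1d, 0xae, 0x77, 0x4a, 0x9c]
t2 = [0x1d, 0xae, 0x77, 0x4a, 0x9c, 0x03, 0x03, 0x1d]
t3 = [0x1d, 0x03, 0x77, 0x4a, 0x9c, 0x03, 0x03, 0x1d]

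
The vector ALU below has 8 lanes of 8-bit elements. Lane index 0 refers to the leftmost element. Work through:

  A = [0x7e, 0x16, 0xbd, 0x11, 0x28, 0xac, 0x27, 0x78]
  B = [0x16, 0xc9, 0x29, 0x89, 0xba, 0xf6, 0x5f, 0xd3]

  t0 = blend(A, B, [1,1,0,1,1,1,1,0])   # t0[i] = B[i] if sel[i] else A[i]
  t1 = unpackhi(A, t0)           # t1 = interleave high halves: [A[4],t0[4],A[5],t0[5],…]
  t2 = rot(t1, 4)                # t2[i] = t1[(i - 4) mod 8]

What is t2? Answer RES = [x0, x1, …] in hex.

  t0: 16 c9 bd 89 ba f6 5f 78
  t1: 28 ba ac f6 27 5f 78 78
  t2: 27 5f 78 78 28 ba ac f6

RES = [0x27, 0x5f, 0x78, 0x78, 0x28, 0xba, 0xac, 0xf6]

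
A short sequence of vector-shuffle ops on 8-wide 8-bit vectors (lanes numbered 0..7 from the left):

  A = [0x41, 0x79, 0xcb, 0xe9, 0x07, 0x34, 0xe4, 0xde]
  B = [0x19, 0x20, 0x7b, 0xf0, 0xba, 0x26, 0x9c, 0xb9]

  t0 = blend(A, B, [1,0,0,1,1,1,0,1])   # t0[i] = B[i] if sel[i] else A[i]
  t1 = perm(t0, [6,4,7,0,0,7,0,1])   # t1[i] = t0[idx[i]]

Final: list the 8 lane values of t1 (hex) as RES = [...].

  t0: 19 79 cb f0 ba 26 e4 b9
  t1: e4 ba b9 19 19 b9 19 79

RES = [ 0xe4  0xba  0xb9  0x19  0x19  0xb9  0x19  0x79 ]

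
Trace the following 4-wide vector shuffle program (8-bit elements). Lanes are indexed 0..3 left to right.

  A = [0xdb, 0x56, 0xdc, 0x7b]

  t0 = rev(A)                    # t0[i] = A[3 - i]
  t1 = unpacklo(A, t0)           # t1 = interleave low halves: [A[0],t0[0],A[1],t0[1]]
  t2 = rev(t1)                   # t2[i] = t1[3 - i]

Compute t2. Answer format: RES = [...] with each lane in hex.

RES = [ 0xdc  0x56  0x7b  0xdb ]

  t0: 7b dc 56 db
  t1: db 7b 56 dc
  t2: dc 56 7b db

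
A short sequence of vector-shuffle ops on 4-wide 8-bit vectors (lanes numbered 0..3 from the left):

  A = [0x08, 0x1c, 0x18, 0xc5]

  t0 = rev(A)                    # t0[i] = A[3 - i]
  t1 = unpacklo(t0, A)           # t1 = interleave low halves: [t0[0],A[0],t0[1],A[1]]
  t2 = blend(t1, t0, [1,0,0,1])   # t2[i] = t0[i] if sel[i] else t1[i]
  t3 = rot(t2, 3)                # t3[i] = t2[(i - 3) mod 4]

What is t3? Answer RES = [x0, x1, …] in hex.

RES = [ 0x08  0x18  0x08  0xc5 ]

t0 = [0xc5, 0x18, 0x1c, 0x08]
t1 = [0xc5, 0x08, 0x18, 0x1c]
t2 = [0xc5, 0x08, 0x18, 0x08]
t3 = [0x08, 0x18, 0x08, 0xc5]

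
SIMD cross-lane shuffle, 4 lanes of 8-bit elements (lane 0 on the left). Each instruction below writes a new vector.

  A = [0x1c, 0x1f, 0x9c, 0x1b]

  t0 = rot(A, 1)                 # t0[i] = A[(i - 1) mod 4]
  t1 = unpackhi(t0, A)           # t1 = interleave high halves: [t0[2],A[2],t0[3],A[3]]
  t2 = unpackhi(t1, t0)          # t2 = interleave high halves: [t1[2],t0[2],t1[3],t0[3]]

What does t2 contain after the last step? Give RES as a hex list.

  t0: 1b 1c 1f 9c
  t1: 1f 9c 9c 1b
  t2: 9c 1f 1b 9c

RES = [0x9c, 0x1f, 0x1b, 0x9c]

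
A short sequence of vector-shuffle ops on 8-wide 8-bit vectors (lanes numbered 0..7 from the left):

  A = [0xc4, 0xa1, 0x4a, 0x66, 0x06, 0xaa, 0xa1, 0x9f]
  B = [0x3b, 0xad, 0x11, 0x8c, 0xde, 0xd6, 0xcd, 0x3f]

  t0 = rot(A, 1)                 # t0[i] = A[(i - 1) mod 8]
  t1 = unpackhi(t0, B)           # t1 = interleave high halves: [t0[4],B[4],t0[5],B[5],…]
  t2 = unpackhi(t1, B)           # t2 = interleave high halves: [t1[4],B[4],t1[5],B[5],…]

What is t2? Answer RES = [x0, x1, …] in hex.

RES = [0xaa, 0xde, 0xcd, 0xd6, 0xa1, 0xcd, 0x3f, 0x3f]

t0 = [0x9f, 0xc4, 0xa1, 0x4a, 0x66, 0x06, 0xaa, 0xa1]
t1 = [0x66, 0xde, 0x06, 0xd6, 0xaa, 0xcd, 0xa1, 0x3f]
t2 = [0xaa, 0xde, 0xcd, 0xd6, 0xa1, 0xcd, 0x3f, 0x3f]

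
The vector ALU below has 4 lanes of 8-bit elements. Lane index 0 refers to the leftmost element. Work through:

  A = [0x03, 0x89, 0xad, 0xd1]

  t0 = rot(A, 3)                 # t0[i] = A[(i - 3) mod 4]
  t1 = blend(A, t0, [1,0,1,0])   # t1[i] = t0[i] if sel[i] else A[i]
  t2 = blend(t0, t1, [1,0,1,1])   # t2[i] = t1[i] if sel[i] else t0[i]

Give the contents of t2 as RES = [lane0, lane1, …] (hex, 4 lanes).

RES = [ 0x89  0xad  0xd1  0xd1 ]

→ t0 |89|ad|d1|03|
→ t1 |89|89|d1|d1|
→ t2 |89|ad|d1|d1|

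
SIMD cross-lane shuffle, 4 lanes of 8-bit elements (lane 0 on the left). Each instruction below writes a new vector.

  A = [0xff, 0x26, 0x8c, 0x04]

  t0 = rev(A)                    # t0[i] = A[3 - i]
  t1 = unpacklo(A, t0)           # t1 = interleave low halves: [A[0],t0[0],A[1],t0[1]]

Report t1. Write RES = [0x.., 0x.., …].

  t0: 04 8c 26 ff
  t1: ff 04 26 8c

RES = [ 0xff  0x04  0x26  0x8c ]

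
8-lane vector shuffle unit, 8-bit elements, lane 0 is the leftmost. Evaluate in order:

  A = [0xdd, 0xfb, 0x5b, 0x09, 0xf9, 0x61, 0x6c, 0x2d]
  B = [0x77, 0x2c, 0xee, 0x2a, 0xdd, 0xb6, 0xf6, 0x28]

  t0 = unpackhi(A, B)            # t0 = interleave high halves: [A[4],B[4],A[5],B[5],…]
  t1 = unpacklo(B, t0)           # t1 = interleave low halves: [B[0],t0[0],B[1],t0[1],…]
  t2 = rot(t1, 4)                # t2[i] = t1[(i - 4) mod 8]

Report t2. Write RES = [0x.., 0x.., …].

→ t0 |f9|dd|61|b6|6c|f6|2d|28|
→ t1 |77|f9|2c|dd|ee|61|2a|b6|
→ t2 |ee|61|2a|b6|77|f9|2c|dd|

RES = [ 0xee  0x61  0x2a  0xb6  0x77  0xf9  0x2c  0xdd ]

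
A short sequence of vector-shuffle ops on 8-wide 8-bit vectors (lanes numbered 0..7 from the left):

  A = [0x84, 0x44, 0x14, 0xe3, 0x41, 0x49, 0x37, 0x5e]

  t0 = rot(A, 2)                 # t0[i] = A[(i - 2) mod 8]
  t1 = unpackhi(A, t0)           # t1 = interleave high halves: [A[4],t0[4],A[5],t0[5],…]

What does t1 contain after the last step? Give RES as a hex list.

→ t0 |37|5e|84|44|14|e3|41|49|
→ t1 |41|14|49|e3|37|41|5e|49|

RES = [ 0x41  0x14  0x49  0xe3  0x37  0x41  0x5e  0x49 ]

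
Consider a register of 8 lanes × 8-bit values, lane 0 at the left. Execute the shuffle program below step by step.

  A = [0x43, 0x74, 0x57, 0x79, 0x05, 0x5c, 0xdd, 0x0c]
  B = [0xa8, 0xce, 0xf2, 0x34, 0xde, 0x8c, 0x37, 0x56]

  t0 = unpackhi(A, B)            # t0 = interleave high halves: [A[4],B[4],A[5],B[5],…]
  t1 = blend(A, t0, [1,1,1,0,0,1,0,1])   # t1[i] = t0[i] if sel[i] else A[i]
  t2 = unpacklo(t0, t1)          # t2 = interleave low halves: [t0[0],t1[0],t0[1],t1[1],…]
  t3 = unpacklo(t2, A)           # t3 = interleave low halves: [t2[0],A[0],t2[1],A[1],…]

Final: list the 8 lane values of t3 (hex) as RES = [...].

→ t0 |05|de|5c|8c|dd|37|0c|56|
→ t1 |05|de|5c|79|05|37|dd|56|
→ t2 |05|05|de|de|5c|5c|8c|79|
→ t3 |05|43|05|74|de|57|de|79|

RES = [ 0x05  0x43  0x05  0x74  0xde  0x57  0xde  0x79 ]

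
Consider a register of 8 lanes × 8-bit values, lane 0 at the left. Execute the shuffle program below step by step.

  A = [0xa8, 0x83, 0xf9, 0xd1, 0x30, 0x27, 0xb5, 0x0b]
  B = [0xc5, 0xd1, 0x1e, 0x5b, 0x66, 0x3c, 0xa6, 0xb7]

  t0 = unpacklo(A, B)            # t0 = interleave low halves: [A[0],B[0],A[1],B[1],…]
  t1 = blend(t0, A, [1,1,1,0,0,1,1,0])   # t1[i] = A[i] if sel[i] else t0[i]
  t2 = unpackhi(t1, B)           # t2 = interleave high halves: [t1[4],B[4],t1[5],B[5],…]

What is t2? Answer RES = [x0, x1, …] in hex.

RES = [0xf9, 0x66, 0x27, 0x3c, 0xb5, 0xa6, 0x5b, 0xb7]

  t0: a8 c5 83 d1 f9 1e d1 5b
  t1: a8 83 f9 d1 f9 27 b5 5b
  t2: f9 66 27 3c b5 a6 5b b7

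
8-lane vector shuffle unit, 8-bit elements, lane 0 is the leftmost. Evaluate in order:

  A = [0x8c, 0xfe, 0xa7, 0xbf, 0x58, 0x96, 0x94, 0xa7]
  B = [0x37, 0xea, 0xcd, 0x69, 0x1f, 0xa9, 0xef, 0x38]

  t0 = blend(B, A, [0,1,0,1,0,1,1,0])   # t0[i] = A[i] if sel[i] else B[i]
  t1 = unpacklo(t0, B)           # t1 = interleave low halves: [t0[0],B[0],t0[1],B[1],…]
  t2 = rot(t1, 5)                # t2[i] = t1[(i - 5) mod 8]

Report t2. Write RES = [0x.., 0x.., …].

RES = [0xea, 0xcd, 0xcd, 0xbf, 0x69, 0x37, 0x37, 0xfe]

→ t0 |37|fe|cd|bf|1f|96|94|38|
→ t1 |37|37|fe|ea|cd|cd|bf|69|
→ t2 |ea|cd|cd|bf|69|37|37|fe|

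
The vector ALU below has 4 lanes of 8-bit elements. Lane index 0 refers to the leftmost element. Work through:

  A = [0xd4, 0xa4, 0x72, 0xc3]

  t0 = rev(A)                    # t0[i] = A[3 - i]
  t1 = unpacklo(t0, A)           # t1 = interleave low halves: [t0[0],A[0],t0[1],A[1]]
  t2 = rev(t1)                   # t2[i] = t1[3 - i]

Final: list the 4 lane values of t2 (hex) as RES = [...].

→ t0 |c3|72|a4|d4|
→ t1 |c3|d4|72|a4|
→ t2 |a4|72|d4|c3|

RES = [ 0xa4  0x72  0xd4  0xc3 ]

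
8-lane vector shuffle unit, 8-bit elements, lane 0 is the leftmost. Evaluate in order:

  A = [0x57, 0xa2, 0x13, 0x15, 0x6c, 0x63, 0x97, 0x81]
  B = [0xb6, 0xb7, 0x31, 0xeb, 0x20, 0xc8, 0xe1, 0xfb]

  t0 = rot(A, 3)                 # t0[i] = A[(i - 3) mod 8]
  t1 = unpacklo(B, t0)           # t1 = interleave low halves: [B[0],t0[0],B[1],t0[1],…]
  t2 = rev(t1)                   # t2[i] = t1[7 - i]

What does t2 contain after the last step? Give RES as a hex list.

t0 = [0x63, 0x97, 0x81, 0x57, 0xa2, 0x13, 0x15, 0x6c]
t1 = [0xb6, 0x63, 0xb7, 0x97, 0x31, 0x81, 0xeb, 0x57]
t2 = [0x57, 0xeb, 0x81, 0x31, 0x97, 0xb7, 0x63, 0xb6]

RES = [0x57, 0xeb, 0x81, 0x31, 0x97, 0xb7, 0x63, 0xb6]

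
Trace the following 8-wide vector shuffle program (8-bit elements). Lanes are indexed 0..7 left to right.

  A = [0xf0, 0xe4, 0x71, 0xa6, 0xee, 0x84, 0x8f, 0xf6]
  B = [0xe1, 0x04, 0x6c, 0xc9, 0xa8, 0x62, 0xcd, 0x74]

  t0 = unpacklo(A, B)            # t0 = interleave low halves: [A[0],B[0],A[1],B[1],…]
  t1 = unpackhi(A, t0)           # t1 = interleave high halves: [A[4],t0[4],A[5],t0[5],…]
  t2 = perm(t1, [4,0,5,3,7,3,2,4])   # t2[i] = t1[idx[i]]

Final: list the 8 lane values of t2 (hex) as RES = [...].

RES = [0x8f, 0xee, 0xa6, 0x6c, 0xc9, 0x6c, 0x84, 0x8f]

→ t0 |f0|e1|e4|04|71|6c|a6|c9|
→ t1 |ee|71|84|6c|8f|a6|f6|c9|
→ t2 |8f|ee|a6|6c|c9|6c|84|8f|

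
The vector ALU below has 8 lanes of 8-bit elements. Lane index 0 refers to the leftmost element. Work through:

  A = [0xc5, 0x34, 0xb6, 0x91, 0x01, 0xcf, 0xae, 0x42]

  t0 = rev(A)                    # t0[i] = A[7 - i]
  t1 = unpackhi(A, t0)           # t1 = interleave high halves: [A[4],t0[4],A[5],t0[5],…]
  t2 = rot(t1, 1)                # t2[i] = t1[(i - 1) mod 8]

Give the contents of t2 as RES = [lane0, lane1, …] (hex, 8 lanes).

  t0: 42 ae cf 01 91 b6 34 c5
  t1: 01 91 cf b6 ae 34 42 c5
  t2: c5 01 91 cf b6 ae 34 42

RES = [0xc5, 0x01, 0x91, 0xcf, 0xb6, 0xae, 0x34, 0x42]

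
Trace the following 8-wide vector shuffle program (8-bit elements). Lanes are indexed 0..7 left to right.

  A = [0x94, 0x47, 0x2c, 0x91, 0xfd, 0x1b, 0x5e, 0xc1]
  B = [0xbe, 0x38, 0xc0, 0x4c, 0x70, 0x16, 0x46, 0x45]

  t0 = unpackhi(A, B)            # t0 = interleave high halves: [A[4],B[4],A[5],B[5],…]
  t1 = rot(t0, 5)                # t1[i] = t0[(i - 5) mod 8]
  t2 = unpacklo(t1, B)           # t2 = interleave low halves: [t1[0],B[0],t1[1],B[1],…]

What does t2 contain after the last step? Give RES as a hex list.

  t0: fd 70 1b 16 5e 46 c1 45
  t1: 16 5e 46 c1 45 fd 70 1b
  t2: 16 be 5e 38 46 c0 c1 4c

RES = [ 0x16  0xbe  0x5e  0x38  0x46  0xc0  0xc1  0x4c ]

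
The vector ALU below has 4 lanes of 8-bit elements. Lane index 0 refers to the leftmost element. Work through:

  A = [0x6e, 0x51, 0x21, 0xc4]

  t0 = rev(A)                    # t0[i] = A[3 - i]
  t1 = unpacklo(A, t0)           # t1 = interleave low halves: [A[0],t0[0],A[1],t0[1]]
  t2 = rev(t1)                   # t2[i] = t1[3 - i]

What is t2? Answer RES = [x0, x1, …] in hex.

RES = [ 0x21  0x51  0xc4  0x6e ]

→ t0 |c4|21|51|6e|
→ t1 |6e|c4|51|21|
→ t2 |21|51|c4|6e|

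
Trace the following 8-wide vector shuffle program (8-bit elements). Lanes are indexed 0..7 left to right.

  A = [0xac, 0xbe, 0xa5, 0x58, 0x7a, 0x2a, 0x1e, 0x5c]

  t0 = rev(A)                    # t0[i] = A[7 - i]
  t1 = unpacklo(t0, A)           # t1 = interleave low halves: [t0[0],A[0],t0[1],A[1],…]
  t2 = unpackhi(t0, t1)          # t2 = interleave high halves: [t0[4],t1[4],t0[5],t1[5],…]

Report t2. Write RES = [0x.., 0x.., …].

t0 = [0x5c, 0x1e, 0x2a, 0x7a, 0x58, 0xa5, 0xbe, 0xac]
t1 = [0x5c, 0xac, 0x1e, 0xbe, 0x2a, 0xa5, 0x7a, 0x58]
t2 = [0x58, 0x2a, 0xa5, 0xa5, 0xbe, 0x7a, 0xac, 0x58]

RES = [0x58, 0x2a, 0xa5, 0xa5, 0xbe, 0x7a, 0xac, 0x58]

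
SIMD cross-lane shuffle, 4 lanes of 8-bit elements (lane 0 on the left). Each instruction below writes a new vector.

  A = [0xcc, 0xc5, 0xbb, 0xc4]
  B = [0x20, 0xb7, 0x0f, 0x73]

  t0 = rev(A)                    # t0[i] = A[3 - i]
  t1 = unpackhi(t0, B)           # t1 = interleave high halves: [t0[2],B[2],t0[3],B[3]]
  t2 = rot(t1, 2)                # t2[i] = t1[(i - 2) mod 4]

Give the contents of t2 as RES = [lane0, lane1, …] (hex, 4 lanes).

t0 = [0xc4, 0xbb, 0xc5, 0xcc]
t1 = [0xc5, 0x0f, 0xcc, 0x73]
t2 = [0xcc, 0x73, 0xc5, 0x0f]

RES = [ 0xcc  0x73  0xc5  0x0f ]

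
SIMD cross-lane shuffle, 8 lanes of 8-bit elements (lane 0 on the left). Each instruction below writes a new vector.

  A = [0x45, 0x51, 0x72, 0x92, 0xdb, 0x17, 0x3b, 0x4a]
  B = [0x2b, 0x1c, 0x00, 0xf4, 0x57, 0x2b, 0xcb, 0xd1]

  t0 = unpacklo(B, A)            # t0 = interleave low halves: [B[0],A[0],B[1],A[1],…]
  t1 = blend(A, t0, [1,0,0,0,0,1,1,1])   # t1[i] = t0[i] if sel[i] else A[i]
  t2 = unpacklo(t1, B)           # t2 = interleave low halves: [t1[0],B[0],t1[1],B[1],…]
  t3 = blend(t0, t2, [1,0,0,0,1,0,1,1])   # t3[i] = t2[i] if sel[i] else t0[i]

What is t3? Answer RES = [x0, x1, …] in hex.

RES = [0x2b, 0x45, 0x1c, 0x51, 0x72, 0x72, 0x92, 0xf4]

→ t0 |2b|45|1c|51|00|72|f4|92|
→ t1 |2b|51|72|92|db|72|f4|92|
→ t2 |2b|2b|51|1c|72|00|92|f4|
→ t3 |2b|45|1c|51|72|72|92|f4|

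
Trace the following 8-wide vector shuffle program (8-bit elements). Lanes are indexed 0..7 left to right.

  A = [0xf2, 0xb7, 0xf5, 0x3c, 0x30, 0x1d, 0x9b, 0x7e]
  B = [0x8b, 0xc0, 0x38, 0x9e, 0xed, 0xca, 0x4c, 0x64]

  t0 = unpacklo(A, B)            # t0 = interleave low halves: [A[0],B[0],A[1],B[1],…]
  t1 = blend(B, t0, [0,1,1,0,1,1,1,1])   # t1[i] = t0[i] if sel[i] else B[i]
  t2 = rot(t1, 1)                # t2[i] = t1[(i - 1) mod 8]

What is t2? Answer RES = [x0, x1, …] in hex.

RES = [0x9e, 0x8b, 0x8b, 0xb7, 0x9e, 0xf5, 0x38, 0x3c]

t0 = [0xf2, 0x8b, 0xb7, 0xc0, 0xf5, 0x38, 0x3c, 0x9e]
t1 = [0x8b, 0x8b, 0xb7, 0x9e, 0xf5, 0x38, 0x3c, 0x9e]
t2 = [0x9e, 0x8b, 0x8b, 0xb7, 0x9e, 0xf5, 0x38, 0x3c]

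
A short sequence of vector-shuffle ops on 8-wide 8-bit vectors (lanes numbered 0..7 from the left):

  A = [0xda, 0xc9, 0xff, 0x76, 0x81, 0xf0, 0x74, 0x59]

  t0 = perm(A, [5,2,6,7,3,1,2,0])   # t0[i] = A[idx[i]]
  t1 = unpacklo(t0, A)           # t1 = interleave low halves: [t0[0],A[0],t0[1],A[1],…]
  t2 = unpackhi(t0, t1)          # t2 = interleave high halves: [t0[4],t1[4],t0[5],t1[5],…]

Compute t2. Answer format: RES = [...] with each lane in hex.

t0 = [0xf0, 0xff, 0x74, 0x59, 0x76, 0xc9, 0xff, 0xda]
t1 = [0xf0, 0xda, 0xff, 0xc9, 0x74, 0xff, 0x59, 0x76]
t2 = [0x76, 0x74, 0xc9, 0xff, 0xff, 0x59, 0xda, 0x76]

RES = [ 0x76  0x74  0xc9  0xff  0xff  0x59  0xda  0x76 ]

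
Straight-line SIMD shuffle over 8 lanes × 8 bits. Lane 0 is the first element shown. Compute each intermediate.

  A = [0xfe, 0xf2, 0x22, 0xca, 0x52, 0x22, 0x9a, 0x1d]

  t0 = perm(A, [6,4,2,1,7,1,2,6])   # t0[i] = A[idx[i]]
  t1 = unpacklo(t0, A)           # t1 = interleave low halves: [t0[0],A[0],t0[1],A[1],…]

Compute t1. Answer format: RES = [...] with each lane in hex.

RES = [ 0x9a  0xfe  0x52  0xf2  0x22  0x22  0xf2  0xca ]

  t0: 9a 52 22 f2 1d f2 22 9a
  t1: 9a fe 52 f2 22 22 f2 ca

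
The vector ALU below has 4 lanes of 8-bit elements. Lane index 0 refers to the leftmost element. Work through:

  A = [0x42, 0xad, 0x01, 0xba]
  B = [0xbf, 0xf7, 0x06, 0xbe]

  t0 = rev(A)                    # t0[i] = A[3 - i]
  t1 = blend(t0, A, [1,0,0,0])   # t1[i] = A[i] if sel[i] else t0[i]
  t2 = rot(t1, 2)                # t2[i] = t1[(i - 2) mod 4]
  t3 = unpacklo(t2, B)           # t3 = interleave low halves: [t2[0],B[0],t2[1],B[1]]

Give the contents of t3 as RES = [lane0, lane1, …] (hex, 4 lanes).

t0 = [0xba, 0x01, 0xad, 0x42]
t1 = [0x42, 0x01, 0xad, 0x42]
t2 = [0xad, 0x42, 0x42, 0x01]
t3 = [0xad, 0xbf, 0x42, 0xf7]

RES = [0xad, 0xbf, 0x42, 0xf7]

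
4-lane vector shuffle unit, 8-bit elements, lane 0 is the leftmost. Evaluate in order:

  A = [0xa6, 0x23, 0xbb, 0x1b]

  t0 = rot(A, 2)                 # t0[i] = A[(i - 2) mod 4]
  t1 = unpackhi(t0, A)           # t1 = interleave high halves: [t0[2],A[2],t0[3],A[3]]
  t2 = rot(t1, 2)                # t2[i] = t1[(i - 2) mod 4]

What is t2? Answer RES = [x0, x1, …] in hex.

RES = [0x23, 0x1b, 0xa6, 0xbb]

→ t0 |bb|1b|a6|23|
→ t1 |a6|bb|23|1b|
→ t2 |23|1b|a6|bb|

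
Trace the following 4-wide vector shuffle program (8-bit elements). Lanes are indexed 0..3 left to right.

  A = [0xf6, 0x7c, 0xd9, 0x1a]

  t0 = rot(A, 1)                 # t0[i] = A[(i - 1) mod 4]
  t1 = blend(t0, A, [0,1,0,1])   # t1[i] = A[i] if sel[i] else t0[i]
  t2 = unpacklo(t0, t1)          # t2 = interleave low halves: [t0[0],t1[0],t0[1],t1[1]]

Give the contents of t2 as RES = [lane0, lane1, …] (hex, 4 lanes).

RES = [ 0x1a  0x1a  0xf6  0x7c ]

  t0: 1a f6 7c d9
  t1: 1a 7c 7c 1a
  t2: 1a 1a f6 7c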